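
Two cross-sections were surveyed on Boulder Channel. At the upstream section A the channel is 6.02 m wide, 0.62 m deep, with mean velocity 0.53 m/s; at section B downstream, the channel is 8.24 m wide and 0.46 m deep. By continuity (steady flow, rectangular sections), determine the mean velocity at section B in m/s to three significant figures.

Q = A₁V₁ = (6.02×0.62) × 0.53 = 1.978 m³/s
A₂ = 8.24 × 0.46 = 3.790 m²
V₂ = Q/A₂ = 1.978/3.790 = 0.5219 m/s

0.522 m/s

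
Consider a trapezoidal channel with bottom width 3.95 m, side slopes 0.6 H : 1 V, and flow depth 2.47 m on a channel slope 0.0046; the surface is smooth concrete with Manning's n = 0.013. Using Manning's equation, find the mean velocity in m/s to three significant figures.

A = (b + z·y)·y = (3.95 + 0.6×2.47)×2.47 = 13.42 m²
P = b + 2y√(1+z²) = 3.95 + 2×2.47×√(1+0.6²) = 9.711 m
R = A/P = 13.42/9.711 = 1.382 m
Q = (1/n)·A·R^(2/3)·S^(1/2) = (1/0.013) × 13.42 × 1.382^(2/3) × 0.0046^(1/2) = 86.83 m³/s
V = Q/A = 86.83/13.42 = 6.472 m/s

6.47 m/s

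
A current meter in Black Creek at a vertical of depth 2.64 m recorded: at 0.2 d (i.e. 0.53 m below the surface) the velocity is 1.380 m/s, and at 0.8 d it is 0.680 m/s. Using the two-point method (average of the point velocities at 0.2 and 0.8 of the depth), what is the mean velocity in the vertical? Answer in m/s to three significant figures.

v̄ = (1.380 + 0.680) / 2 = 1.030 m/s

1.03 m/s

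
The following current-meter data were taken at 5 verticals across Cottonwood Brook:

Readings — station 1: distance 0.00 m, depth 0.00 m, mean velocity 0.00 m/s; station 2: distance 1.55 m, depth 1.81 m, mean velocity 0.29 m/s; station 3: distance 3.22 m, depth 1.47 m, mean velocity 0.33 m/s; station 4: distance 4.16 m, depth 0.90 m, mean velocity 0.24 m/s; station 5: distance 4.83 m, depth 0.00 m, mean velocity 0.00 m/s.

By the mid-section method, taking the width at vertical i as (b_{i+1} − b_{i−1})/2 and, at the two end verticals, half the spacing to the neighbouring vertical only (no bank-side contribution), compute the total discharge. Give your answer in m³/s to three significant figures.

w_2 = (3.22 − 0.00)/2 = 1.61 m; q_2 = 0.29 × 1.81 × 1.61 = 0.8451 m³/s
w_3 = (4.16 − 1.55)/2 = 1.305 m; q_3 = 0.33 × 1.47 × 1.305 = 0.6331 m³/s
w_4 = (4.83 − 3.22)/2 = 0.805 m; q_4 = 0.24 × 0.90 × 0.805 = 0.1739 m³/s
Stations 1, 5 contribute zero (depth or velocity is 0).
Q = Σ qᵢ = 1.652 m³/s

1.65 m³/s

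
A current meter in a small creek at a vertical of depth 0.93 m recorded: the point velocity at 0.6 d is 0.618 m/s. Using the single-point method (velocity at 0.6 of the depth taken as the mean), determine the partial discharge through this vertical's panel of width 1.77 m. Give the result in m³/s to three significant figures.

v̄ = v₀.₆ = 0.618 m/s
q = v̄ × d × w = 0.6180 × 0.93 × 1.77 = 1.017 m³/s

1.02 m³/s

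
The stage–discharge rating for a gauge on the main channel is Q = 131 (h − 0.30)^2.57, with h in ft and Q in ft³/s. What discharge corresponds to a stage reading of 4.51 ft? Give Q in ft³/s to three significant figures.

5270 ft³/s

Q = 131 × (4.51 − 0.30)^2.57 = 131 × 4.21^2.57 = 5268 ft³/s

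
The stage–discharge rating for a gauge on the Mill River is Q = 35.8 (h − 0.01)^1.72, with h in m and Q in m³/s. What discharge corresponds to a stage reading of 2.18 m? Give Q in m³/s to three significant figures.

Q = 35.8 × (2.18 − 0.01)^1.72 = 35.8 × 2.17^1.72 = 135.7 m³/s

136 m³/s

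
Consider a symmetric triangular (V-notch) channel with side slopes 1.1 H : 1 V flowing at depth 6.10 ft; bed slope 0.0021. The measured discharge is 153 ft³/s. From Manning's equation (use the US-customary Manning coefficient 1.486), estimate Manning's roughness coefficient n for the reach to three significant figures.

A = z·y² = 1.1×6.10² = 40.93 ft²
P = 2y√(1+z²) = 2×6.10×√(1+1.1²) = 18.14 ft
R = A/P = 40.93/18.14 = 2.257 ft
n = (1.486/Q)·A·R^(2/3)·S^(1/2) = (1.486/153) × 40.93 × 1.721 × 0.04583 = 0.03134

0.0313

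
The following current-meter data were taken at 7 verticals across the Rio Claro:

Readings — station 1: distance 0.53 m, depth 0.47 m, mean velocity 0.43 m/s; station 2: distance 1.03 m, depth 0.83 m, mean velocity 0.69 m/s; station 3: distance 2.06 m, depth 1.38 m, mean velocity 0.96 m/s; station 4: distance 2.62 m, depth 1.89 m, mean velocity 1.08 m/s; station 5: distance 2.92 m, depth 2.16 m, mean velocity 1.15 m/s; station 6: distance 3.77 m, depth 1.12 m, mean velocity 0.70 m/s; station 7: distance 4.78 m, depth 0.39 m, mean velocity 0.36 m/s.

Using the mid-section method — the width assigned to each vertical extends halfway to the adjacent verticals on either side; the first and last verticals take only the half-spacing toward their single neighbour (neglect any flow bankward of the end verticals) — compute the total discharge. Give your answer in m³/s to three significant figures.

4.65 m³/s

w_1 = (1.03 − 0.53)/2 = 0.25 m; q_1 = 0.43 × 0.47 × 0.25 = 0.05053 m³/s
w_2 = (2.06 − 0.53)/2 = 0.765 m; q_2 = 0.69 × 0.83 × 0.765 = 0.4381 m³/s
w_3 = (2.62 − 1.03)/2 = 0.795 m; q_3 = 0.96 × 1.38 × 0.795 = 1.053 m³/s
w_4 = (2.92 − 2.06)/2 = 0.43 m; q_4 = 1.08 × 1.89 × 0.43 = 0.8777 m³/s
w_5 = (3.77 − 2.62)/2 = 0.575 m; q_5 = 1.15 × 2.16 × 0.575 = 1.428 m³/s
w_6 = (4.78 − 2.92)/2 = 0.93 m; q_6 = 0.70 × 1.12 × 0.93 = 0.7291 m³/s
w_7 = (4.78 − 3.77)/2 = 0.505 m; q_7 = 0.36 × 0.39 × 0.505 = 0.07090 m³/s
Q = Σ qᵢ = 4.648 m³/s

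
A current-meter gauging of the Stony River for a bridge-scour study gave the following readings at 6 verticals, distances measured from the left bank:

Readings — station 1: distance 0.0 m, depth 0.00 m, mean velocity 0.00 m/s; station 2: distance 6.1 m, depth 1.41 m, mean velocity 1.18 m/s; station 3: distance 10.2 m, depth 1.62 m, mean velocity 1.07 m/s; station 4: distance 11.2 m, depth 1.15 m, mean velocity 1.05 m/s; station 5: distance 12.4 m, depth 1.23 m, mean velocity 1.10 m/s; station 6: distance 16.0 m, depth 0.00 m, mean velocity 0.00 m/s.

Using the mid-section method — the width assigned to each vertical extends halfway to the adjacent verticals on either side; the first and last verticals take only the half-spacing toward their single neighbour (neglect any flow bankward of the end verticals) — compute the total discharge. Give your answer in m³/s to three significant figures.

17.5 m³/s

w_2 = (10.2 − 0.0)/2 = 5.1 m; q_2 = 1.18 × 1.41 × 5.1 = 8.485 m³/s
w_3 = (11.2 − 6.1)/2 = 2.55 m; q_3 = 1.07 × 1.62 × 2.55 = 4.420 m³/s
w_4 = (12.4 − 10.2)/2 = 1.1 m; q_4 = 1.05 × 1.15 × 1.1 = 1.328 m³/s
w_5 = (16.0 − 11.2)/2 = 2.4 m; q_5 = 1.10 × 1.23 × 2.4 = 3.247 m³/s
Stations 1, 6 contribute zero (depth or velocity is 0).
Q = Σ qᵢ = 17.48 m³/s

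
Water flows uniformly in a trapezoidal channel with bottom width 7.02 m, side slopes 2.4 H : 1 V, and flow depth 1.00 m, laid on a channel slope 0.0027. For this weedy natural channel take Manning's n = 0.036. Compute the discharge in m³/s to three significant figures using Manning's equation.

A = (b + z·y)·y = (7.02 + 2.4×1.00)×1.00 = 9.420 m²
P = b + 2y√(1+z²) = 7.02 + 2×1.00×√(1+2.4²) = 12.22 m
R = A/P = 9.420/12.22 = 0.7709 m
Q = (1/n)·A·R^(2/3)·S^(1/2) = (1/0.036) × 9.420 × 0.7709^(2/3) × 0.0027^(1/2) = 11.43 m³/s

11.4 m³/s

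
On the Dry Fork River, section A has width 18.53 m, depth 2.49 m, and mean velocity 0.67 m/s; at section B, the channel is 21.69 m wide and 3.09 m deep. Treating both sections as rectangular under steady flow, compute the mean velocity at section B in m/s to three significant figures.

0.461 m/s

Q = A₁V₁ = (18.53×2.49) × 0.67 = 30.91 m³/s
A₂ = 21.69 × 3.09 = 67.02 m²
V₂ = Q/A₂ = 30.91/67.02 = 0.4612 m/s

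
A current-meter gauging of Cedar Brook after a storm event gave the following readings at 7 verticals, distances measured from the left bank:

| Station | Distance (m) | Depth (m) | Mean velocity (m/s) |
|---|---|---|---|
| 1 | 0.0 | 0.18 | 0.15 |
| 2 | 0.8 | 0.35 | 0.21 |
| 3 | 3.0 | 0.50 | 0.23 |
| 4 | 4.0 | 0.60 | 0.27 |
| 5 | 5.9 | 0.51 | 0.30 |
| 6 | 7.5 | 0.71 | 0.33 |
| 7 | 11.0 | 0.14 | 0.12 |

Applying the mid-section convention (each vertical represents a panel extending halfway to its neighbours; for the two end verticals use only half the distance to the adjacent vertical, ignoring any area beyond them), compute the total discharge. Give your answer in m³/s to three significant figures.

1.43 m³/s

w_1 = (0.8 − 0.0)/2 = 0.4 m; q_1 = 0.15 × 0.18 × 0.4 = 0.01080 m³/s
w_2 = (3.0 − 0.0)/2 = 1.5 m; q_2 = 0.21 × 0.35 × 1.5 = 0.1103 m³/s
w_3 = (4.0 − 0.8)/2 = 1.6 m; q_3 = 0.23 × 0.50 × 1.6 = 0.1840 m³/s
w_4 = (5.9 − 3.0)/2 = 1.45 m; q_4 = 0.27 × 0.60 × 1.45 = 0.2349 m³/s
w_5 = (7.5 − 4.0)/2 = 1.75 m; q_5 = 0.30 × 0.51 × 1.75 = 0.2678 m³/s
w_6 = (11.0 − 5.9)/2 = 2.55 m; q_6 = 0.33 × 0.71 × 2.55 = 0.5975 m³/s
w_7 = (11.0 − 7.5)/2 = 1.75 m; q_7 = 0.12 × 0.14 × 1.75 = 0.02940 m³/s
Q = Σ qᵢ = 1.435 m³/s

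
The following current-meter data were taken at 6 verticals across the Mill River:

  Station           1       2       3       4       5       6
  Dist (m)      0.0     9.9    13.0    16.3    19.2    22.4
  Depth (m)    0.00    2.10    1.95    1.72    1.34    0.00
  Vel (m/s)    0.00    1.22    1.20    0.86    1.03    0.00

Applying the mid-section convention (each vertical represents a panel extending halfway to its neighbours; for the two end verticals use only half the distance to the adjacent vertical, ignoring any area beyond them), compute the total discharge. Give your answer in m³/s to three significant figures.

32.9 m³/s

w_2 = (13.0 − 0.0)/2 = 6.5 m; q_2 = 1.22 × 2.10 × 6.5 = 16.65 m³/s
w_3 = (16.3 − 9.9)/2 = 3.2 m; q_3 = 1.20 × 1.95 × 3.2 = 7.488 m³/s
w_4 = (19.2 − 13.0)/2 = 3.1 m; q_4 = 0.86 × 1.72 × 3.1 = 4.586 m³/s
w_5 = (22.4 − 16.3)/2 = 3.05 m; q_5 = 1.03 × 1.34 × 3.05 = 4.210 m³/s
Stations 1, 6 contribute zero (depth or velocity is 0).
Q = Σ qᵢ = 32.94 m³/s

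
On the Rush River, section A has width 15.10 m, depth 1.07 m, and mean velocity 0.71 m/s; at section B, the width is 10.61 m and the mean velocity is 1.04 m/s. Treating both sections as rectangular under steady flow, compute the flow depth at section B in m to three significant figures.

Q = A₁V₁ = (15.10×1.07) × 0.71 = 11.47 m³/s
d₂ = Q/(b₂ V₂) = 11.47/(10.61×1.04) = 1.040 m

1.04 m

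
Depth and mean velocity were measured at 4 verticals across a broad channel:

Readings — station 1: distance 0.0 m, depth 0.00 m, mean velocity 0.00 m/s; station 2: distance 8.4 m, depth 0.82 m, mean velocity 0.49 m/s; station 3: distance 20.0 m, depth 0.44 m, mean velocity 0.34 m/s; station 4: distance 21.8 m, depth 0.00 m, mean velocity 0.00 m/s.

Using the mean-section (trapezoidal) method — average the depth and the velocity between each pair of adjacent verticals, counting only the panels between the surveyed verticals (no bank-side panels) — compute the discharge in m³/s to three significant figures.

Panel 1-2: Δb = 8.4 m, d̄ = (0.00+0.82)/2 = 0.41, v̄ = (0.00+0.49)/2 = 0.245 → q = 8.4×0.41×0.245 = 0.8438 m³/s
Panel 2-3: Δb = 11.6 m, d̄ = (0.82+0.44)/2 = 0.63, v̄ = (0.49+0.34)/2 = 0.415 → q = 11.6×0.63×0.415 = 3.033 m³/s
Panel 3-4: Δb = 1.8 m, d̄ = (0.44+0.00)/2 = 0.22, v̄ = (0.34+0.00)/2 = 0.17 → q = 1.8×0.22×0.17 = 0.06732 m³/s
Q = Σ q = 3.944 m³/s

3.94 m³/s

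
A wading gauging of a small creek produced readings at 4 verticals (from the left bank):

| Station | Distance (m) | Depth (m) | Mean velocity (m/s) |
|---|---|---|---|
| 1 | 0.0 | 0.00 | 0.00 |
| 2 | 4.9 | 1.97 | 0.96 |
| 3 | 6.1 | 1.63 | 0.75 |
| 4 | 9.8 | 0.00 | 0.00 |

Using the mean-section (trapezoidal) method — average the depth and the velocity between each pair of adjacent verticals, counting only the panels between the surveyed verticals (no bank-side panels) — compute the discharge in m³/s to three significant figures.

5.29 m³/s

Panel 1-2: Δb = 4.9 m, d̄ = (0.00+1.97)/2 = 0.985, v̄ = (0.00+0.96)/2 = 0.48 → q = 4.9×0.985×0.48 = 2.317 m³/s
Panel 2-3: Δb = 1.2 m, d̄ = (1.97+1.63)/2 = 1.8, v̄ = (0.96+0.75)/2 = 0.855 → q = 1.2×1.8×0.855 = 1.847 m³/s
Panel 3-4: Δb = 3.7 m, d̄ = (1.63+0.00)/2 = 0.815, v̄ = (0.75+0.00)/2 = 0.375 → q = 3.7×0.815×0.375 = 1.131 m³/s
Q = Σ q = 5.294 m³/s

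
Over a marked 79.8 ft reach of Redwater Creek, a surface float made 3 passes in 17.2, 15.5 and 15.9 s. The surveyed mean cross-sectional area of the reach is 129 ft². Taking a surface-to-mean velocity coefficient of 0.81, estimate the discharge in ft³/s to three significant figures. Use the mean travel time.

515 ft³/s

t̄ = (17.2 + 15.5 + 15.9) / 3 = 16.2 s
v_surface = L / t̄ = 79.8 / 16.2 = 4.926 ft/s
v_mean = 0.81 × 4.926 = 3.990 ft/s
Q = A × v_mean = 129 × 3.990 = 514.7 ft³/s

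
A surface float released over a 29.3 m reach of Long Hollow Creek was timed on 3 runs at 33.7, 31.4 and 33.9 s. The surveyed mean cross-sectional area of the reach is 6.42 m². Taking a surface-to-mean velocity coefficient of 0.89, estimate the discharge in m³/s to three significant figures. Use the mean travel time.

5.07 m³/s

t̄ = (33.7 + 31.4 + 33.9) / 3 = 33 s
v_surface = L / t̄ = 29.3 / 33 = 0.8879 m/s
v_mean = 0.89 × 0.8879 = 0.7902 m/s
Q = A × v_mean = 6.42 × 0.7902 = 5.073 m³/s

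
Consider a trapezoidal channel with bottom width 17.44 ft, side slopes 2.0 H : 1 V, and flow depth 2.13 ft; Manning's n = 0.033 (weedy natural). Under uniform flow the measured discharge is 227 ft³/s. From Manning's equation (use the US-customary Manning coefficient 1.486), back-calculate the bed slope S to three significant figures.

A = (b + z·y)·y = (17.44 + 2.0×2.13)×2.13 = 46.22 ft²
P = b + 2y√(1+z²) = 17.44 + 2×2.13×√(1+2.0²) = 26.97 ft
R = A/P = 46.22/26.97 = 1.714 ft
S = (Q·n / (1.486·A·R^(2/3)))² = (227×0.033 / (1.486×46.22×1.432))² = 0.005799

0.00580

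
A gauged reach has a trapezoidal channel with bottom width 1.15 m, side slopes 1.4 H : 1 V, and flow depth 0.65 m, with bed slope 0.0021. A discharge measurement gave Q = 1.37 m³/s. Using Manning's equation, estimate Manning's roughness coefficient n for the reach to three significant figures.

A = (b + z·y)·y = (1.15 + 1.4×0.65)×0.65 = 1.339 m²
P = b + 2y√(1+z²) = 1.15 + 2×0.65×√(1+1.4²) = 3.387 m
R = A/P = 1.339/3.387 = 0.3954 m
n = (1/Q)·A·R^(2/3)·S^(1/2) = (1/1.37) × 1.339 × 0.5387 × 0.04583 = 0.02413

0.0241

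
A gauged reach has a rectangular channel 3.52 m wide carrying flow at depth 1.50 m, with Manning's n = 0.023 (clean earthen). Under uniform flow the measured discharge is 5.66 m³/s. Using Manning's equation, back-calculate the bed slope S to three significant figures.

0.000805

A = b·y = 3.52 × 1.50 = 5.280 m²
P = b + 2y = 3.52 + 2×1.50 = 6.520 m
R = A/P = 5.280/6.520 = 0.8098 m
S = (Q·n / (1·A·R^(2/3)))² = (5.66×0.023 / (1×5.280×0.8688))² = 0.0008053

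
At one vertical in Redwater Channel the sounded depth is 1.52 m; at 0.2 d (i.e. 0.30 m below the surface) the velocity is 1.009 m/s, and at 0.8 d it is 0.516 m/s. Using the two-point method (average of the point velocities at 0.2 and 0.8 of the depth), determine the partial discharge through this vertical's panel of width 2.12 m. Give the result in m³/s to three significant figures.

v̄ = (1.009 + 0.516) / 2 = 0.7625 m/s
q = v̄ × d × w = 0.7625 × 1.52 × 2.12 = 2.457 m³/s

2.46 m³/s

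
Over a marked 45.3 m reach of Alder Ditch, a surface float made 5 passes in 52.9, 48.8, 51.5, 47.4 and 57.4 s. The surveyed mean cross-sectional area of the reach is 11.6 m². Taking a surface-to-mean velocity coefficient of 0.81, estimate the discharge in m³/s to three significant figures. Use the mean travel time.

t̄ = (52.9 + 48.8 + 51.5 + 47.4 + 57.4) / 5 = 51.6 s
v_surface = L / t̄ = 45.3 / 51.6 = 0.8779 m/s
v_mean = 0.81 × 0.8779 = 0.7111 m/s
Q = A × v_mean = 11.6 × 0.7111 = 8.249 m³/s

8.25 m³/s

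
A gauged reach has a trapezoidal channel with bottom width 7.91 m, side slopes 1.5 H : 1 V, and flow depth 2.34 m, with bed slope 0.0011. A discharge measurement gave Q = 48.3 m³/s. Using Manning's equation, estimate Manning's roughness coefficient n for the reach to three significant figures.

A = (b + z·y)·y = (7.91 + 1.5×2.34)×2.34 = 26.72 m²
P = b + 2y√(1+z²) = 7.91 + 2×2.34×√(1+1.5²) = 16.35 m
R = A/P = 26.72/16.35 = 1.635 m
n = (1/Q)·A·R^(2/3)·S^(1/2) = (1/48.3) × 26.72 × 1.388 × 0.03317 = 0.02546

0.0255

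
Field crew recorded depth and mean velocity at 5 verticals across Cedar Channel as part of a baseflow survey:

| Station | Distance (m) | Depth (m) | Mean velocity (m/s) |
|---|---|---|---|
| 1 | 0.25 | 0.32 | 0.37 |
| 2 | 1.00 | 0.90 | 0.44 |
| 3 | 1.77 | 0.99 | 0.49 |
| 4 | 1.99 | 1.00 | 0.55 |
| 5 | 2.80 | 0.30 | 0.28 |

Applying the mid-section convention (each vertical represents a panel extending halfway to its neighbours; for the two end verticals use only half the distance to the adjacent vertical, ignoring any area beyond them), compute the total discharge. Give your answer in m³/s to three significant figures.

w_1 = (1.00 − 0.25)/2 = 0.375 m; q_1 = 0.37 × 0.32 × 0.375 = 0.04440 m³/s
w_2 = (1.77 − 0.25)/2 = 0.76 m; q_2 = 0.44 × 0.90 × 0.76 = 0.3010 m³/s
w_3 = (1.99 − 1.00)/2 = 0.495 m; q_3 = 0.49 × 0.99 × 0.495 = 0.2401 m³/s
w_4 = (2.80 − 1.77)/2 = 0.515 m; q_4 = 0.55 × 1.00 × 0.515 = 0.2833 m³/s
w_5 = (2.80 − 1.99)/2 = 0.405 m; q_5 = 0.28 × 0.30 × 0.405 = 0.03402 m³/s
Q = Σ qᵢ = 0.9028 m³/s

0.903 m³/s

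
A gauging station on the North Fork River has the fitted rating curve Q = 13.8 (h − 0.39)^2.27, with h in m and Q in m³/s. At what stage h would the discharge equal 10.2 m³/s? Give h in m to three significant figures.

1.27 m

h − h₀ = (Q/C)^(1/b) = (10.2/13.8)^(1/2.27) = 0.8753 m
h = 0.39 + 0.8753 = 1.265 m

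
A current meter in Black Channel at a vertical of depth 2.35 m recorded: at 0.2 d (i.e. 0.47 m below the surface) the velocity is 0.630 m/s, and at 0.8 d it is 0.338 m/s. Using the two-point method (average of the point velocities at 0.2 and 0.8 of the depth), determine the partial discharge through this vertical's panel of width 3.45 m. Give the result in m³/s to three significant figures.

v̄ = (0.630 + 0.338) / 2 = 0.4840 m/s
q = v̄ × d × w = 0.4840 × 2.35 × 3.45 = 3.924 m³/s

3.92 m³/s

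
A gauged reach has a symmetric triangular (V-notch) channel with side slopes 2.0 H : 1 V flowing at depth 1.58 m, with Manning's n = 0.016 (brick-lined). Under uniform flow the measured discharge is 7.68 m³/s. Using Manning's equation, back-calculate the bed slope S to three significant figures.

0.000962

A = z·y² = 2.0×1.58² = 4.993 m²
P = 2y√(1+z²) = 2×1.58×√(1+2.0²) = 7.066 m
R = A/P = 4.993/7.066 = 0.7066 m
S = (Q·n / (1·A·R^(2/3)))² = (7.68×0.016 / (1×4.993×0.7933))² = 0.0009624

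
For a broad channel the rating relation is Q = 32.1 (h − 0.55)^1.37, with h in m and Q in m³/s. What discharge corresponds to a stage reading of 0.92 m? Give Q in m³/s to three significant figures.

8.22 m³/s

Q = 32.1 × (0.92 − 0.55)^1.37 = 32.1 × 0.37^1.37 = 8.221 m³/s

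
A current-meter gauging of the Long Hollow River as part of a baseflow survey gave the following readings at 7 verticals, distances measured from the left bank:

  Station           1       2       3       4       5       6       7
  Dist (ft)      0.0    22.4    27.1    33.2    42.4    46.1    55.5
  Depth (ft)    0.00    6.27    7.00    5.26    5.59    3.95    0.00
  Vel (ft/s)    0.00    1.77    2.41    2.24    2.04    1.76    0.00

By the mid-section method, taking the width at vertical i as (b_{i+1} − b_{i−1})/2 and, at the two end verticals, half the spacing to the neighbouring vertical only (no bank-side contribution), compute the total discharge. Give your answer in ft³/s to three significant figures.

451 ft³/s

w_2 = (27.1 − 0.0)/2 = 13.55 ft; q_2 = 1.77 × 6.27 × 13.55 = 150.4 ft³/s
w_3 = (33.2 − 22.4)/2 = 5.4 ft; q_3 = 2.41 × 7.00 × 5.4 = 91.10 ft³/s
w_4 = (42.4 − 27.1)/2 = 7.65 ft; q_4 = 2.24 × 5.26 × 7.65 = 90.14 ft³/s
w_5 = (46.1 − 33.2)/2 = 6.45 ft; q_5 = 2.04 × 5.59 × 6.45 = 73.55 ft³/s
w_6 = (55.5 − 42.4)/2 = 6.55 ft; q_6 = 1.76 × 3.95 × 6.55 = 45.54 ft³/s
Stations 1, 7 contribute zero (depth or velocity is 0).
Q = Σ qᵢ = 450.7 ft³/s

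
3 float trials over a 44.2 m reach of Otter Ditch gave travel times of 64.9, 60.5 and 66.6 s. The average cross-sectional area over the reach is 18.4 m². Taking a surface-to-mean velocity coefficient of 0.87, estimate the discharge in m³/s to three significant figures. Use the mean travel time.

t̄ = (64.9 + 60.5 + 66.6) / 3 = 64 s
v_surface = L / t̄ = 44.2 / 64 = 0.6906 m/s
v_mean = 0.87 × 0.6906 = 0.6008 m/s
Q = A × v_mean = 18.4 × 0.6008 = 11.06 m³/s

11.1 m³/s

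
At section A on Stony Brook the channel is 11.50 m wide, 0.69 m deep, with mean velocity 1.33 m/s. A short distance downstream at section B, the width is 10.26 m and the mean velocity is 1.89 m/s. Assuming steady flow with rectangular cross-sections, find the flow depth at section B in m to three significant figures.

Q = A₁V₁ = (11.50×0.69) × 1.33 = 10.55 m³/s
d₂ = Q/(b₂ V₂) = 10.55/(10.26×1.89) = 0.5442 m

0.544 m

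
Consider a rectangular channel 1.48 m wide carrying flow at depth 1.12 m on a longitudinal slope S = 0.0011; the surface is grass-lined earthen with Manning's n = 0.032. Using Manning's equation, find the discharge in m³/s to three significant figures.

A = b·y = 1.48 × 1.12 = 1.658 m²
P = b + 2y = 1.48 + 2×1.12 = 3.720 m
R = A/P = 1.658/3.720 = 0.4456 m
Q = (1/n)·A·R^(2/3)·S^(1/2) = (1/0.032) × 1.658 × 0.4456^(2/3) × 0.0011^(1/2) = 1.002 m³/s

1.00 m³/s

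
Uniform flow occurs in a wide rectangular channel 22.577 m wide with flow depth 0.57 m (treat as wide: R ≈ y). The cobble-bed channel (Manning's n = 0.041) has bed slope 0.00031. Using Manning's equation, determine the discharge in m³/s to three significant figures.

A = b·y = 22.577 × 0.57 = 12.87 m²
Wide channel: R ≈ y = 0.57 m
Q = (1/n)·A·R^(2/3)·S^(1/2) = (1/0.041) × 12.87 × 0.5700^(2/3) × 0.00031^(1/2) = 3.799 m³/s

3.80 m³/s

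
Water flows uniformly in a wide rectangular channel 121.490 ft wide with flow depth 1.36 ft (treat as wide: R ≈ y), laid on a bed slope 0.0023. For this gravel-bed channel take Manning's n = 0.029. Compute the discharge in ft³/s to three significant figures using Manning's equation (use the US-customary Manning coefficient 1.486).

498 ft³/s

A = b·y = 121.490 × 1.36 = 165.2 ft²
Wide channel: R ≈ y = 1.36 ft
Q = (1.486/n)·A·R^(2/3)·S^(1/2) = (1.486/0.029) × 165.2 × 1.360^(2/3) × 0.0023^(1/2) = 498.4 ft³/s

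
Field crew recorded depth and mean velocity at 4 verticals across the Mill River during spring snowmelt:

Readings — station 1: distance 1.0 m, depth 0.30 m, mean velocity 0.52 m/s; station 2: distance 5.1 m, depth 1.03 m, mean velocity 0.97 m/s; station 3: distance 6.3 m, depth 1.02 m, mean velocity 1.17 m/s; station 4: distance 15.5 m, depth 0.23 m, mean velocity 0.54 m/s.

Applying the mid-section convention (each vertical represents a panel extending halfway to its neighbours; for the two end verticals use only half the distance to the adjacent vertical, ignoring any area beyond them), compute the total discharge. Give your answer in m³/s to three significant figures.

w_1 = (5.1 − 1.0)/2 = 2.05 m; q_1 = 0.52 × 0.30 × 2.05 = 0.3198 m³/s
w_2 = (6.3 − 1.0)/2 = 2.65 m; q_2 = 0.97 × 1.03 × 2.65 = 2.648 m³/s
w_3 = (15.5 − 5.1)/2 = 5.2 m; q_3 = 1.17 × 1.02 × 5.2 = 6.206 m³/s
w_4 = (15.5 − 6.3)/2 = 4.6 m; q_4 = 0.54 × 0.23 × 4.6 = 0.5713 m³/s
Q = Σ qᵢ = 9.744 m³/s

9.74 m³/s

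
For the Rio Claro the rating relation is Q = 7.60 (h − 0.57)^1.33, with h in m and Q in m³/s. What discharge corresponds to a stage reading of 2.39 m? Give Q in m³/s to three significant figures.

Q = 7.60 × (2.39 − 0.57)^1.33 = 7.60 × 1.82^1.33 = 16.85 m³/s

16.9 m³/s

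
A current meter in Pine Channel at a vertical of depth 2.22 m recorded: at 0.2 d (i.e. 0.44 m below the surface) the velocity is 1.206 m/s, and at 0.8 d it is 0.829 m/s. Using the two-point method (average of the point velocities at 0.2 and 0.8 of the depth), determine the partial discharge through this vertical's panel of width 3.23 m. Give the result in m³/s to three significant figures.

7.30 m³/s

v̄ = (1.206 + 0.829) / 2 = 1.018 m/s
q = v̄ × d × w = 1.018 × 2.22 × 3.23 = 7.296 m³/s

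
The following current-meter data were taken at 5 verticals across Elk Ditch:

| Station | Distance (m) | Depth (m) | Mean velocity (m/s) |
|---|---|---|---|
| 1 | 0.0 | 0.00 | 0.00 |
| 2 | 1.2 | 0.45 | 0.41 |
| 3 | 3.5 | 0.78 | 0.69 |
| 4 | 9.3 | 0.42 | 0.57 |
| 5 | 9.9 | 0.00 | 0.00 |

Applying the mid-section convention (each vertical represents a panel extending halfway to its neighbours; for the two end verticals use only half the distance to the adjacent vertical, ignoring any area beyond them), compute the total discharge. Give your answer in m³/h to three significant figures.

w_2 = (3.5 − 0.0)/2 = 1.75 m; q_2 = 0.41 × 0.45 × 1.75 = 0.3229 m³/s
w_3 = (9.3 − 1.2)/2 = 4.05 m; q_3 = 0.69 × 0.78 × 4.05 = 2.180 m³/s
w_4 = (9.9 − 3.5)/2 = 3.2 m; q_4 = 0.57 × 0.42 × 3.2 = 0.7661 m³/s
Stations 1, 5 contribute zero (depth or velocity is 0).
Q = Σ qᵢ = 3.269 m³/s
= 3.269 × 3600 = 11770 m³/h

11800 m³/h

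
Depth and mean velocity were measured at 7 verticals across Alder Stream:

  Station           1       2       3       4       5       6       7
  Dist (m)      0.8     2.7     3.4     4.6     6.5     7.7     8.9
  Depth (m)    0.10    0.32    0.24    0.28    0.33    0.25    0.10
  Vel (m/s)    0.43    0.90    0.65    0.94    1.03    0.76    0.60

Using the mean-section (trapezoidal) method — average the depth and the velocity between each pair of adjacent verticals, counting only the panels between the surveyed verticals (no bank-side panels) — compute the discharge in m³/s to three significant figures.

1.69 m³/s

Panel 1-2: Δb = 1.9 m, d̄ = (0.10+0.32)/2 = 0.21, v̄ = (0.43+0.90)/2 = 0.665 → q = 1.9×0.21×0.665 = 0.2653 m³/s
Panel 2-3: Δb = 0.7 m, d̄ = (0.32+0.24)/2 = 0.28, v̄ = (0.90+0.65)/2 = 0.775 → q = 0.7×0.28×0.775 = 0.1519 m³/s
Panel 3-4: Δb = 1.2 m, d̄ = (0.24+0.28)/2 = 0.26, v̄ = (0.65+0.94)/2 = 0.795 → q = 1.2×0.26×0.795 = 0.2480 m³/s
Panel 4-5: Δb = 1.9 m, d̄ = (0.28+0.33)/2 = 0.305, v̄ = (0.94+1.03)/2 = 0.985 → q = 1.9×0.305×0.985 = 0.5708 m³/s
Panel 5-6: Δb = 1.2 m, d̄ = (0.33+0.25)/2 = 0.29, v̄ = (1.03+0.76)/2 = 0.895 → q = 1.2×0.29×0.895 = 0.3115 m³/s
Panel 6-7: Δb = 1.2 m, d̄ = (0.25+0.10)/2 = 0.175, v̄ = (0.76+0.60)/2 = 0.68 → q = 1.2×0.175×0.68 = 0.1428 m³/s
Q = Σ q = 1.690 m³/s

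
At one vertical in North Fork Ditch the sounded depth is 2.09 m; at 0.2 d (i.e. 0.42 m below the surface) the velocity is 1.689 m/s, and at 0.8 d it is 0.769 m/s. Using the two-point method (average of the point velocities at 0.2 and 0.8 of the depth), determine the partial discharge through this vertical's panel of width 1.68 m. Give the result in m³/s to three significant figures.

4.32 m³/s

v̄ = (1.689 + 0.769) / 2 = 1.229 m/s
q = v̄ × d × w = 1.229 × 2.09 × 1.68 = 4.315 m³/s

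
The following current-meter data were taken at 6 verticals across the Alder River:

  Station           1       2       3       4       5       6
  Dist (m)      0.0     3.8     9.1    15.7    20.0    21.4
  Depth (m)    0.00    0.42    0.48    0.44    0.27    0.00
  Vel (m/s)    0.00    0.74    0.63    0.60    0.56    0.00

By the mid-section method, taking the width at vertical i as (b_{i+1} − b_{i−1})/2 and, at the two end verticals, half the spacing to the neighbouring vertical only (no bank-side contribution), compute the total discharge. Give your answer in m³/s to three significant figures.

w_2 = (9.1 − 0.0)/2 = 4.55 m; q_2 = 0.74 × 0.42 × 4.55 = 1.414 m³/s
w_3 = (15.7 − 3.8)/2 = 5.95 m; q_3 = 0.63 × 0.48 × 5.95 = 1.799 m³/s
w_4 = (20.0 − 9.1)/2 = 5.45 m; q_4 = 0.60 × 0.44 × 5.45 = 1.439 m³/s
w_5 = (21.4 − 15.7)/2 = 2.85 m; q_5 = 0.56 × 0.27 × 2.85 = 0.4309 m³/s
Stations 1, 6 contribute zero (depth or velocity is 0).
Q = Σ qᵢ = 5.083 m³/s

5.08 m³/s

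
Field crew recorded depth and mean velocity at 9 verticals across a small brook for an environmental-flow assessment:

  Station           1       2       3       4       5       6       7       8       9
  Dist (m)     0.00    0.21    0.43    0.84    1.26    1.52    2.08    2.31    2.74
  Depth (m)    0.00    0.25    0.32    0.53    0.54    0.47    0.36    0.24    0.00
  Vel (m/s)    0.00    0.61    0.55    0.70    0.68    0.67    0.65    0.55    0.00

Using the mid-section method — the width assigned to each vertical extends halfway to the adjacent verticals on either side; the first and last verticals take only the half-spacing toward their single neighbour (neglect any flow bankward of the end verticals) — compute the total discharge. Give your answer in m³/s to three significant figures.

0.632 m³/s

w_2 = (0.43 − 0.00)/2 = 0.215 m; q_2 = 0.61 × 0.25 × 0.215 = 0.03279 m³/s
w_3 = (0.84 − 0.21)/2 = 0.315 m; q_3 = 0.55 × 0.32 × 0.315 = 0.05544 m³/s
w_4 = (1.26 − 0.43)/2 = 0.415 m; q_4 = 0.70 × 0.53 × 0.415 = 0.1540 m³/s
w_5 = (1.52 − 0.84)/2 = 0.34 m; q_5 = 0.68 × 0.54 × 0.34 = 0.1248 m³/s
w_6 = (2.08 − 1.26)/2 = 0.41 m; q_6 = 0.67 × 0.47 × 0.41 = 0.1291 m³/s
w_7 = (2.31 − 1.52)/2 = 0.395 m; q_7 = 0.65 × 0.36 × 0.395 = 0.09243 m³/s
w_8 = (2.74 − 2.08)/2 = 0.33 m; q_8 = 0.55 × 0.24 × 0.33 = 0.04356 m³/s
Stations 1, 9 contribute zero (depth or velocity is 0).
Q = Σ qᵢ = 0.6321 m³/s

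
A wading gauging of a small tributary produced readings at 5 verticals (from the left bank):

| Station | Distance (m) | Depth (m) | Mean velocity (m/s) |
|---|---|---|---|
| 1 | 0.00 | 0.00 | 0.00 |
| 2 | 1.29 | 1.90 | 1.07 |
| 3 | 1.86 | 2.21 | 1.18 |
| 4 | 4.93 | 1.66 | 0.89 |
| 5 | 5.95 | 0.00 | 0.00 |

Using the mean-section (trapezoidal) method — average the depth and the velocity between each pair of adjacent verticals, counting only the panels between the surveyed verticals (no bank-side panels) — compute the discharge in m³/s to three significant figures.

8.50 m³/s

Panel 1-2: Δb = 1.29 m, d̄ = (0.00+1.90)/2 = 0.95, v̄ = (0.00+1.07)/2 = 0.535 → q = 1.29×0.95×0.535 = 0.6556 m³/s
Panel 2-3: Δb = 0.57 m, d̄ = (1.90+2.21)/2 = 2.055, v̄ = (1.07+1.18)/2 = 1.125 → q = 0.57×2.055×1.125 = 1.318 m³/s
Panel 3-4: Δb = 3.07 m, d̄ = (2.21+1.66)/2 = 1.935, v̄ = (1.18+0.89)/2 = 1.035 → q = 3.07×1.935×1.035 = 6.148 m³/s
Panel 4-5: Δb = 1.02 m, d̄ = (1.66+0.00)/2 = 0.83, v̄ = (0.89+0.00)/2 = 0.445 → q = 1.02×0.83×0.445 = 0.3767 m³/s
Q = Σ q = 8.499 m³/s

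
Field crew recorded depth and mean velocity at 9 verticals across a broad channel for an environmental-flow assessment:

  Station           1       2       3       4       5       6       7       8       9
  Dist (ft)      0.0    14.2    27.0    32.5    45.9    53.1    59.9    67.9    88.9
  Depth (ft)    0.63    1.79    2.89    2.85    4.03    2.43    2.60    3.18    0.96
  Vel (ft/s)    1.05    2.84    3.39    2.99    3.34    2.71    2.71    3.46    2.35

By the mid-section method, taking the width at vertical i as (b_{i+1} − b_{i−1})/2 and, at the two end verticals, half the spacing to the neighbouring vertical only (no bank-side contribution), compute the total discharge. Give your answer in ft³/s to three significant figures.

w_1 = (14.2 − 0.0)/2 = 7.1 ft; q_1 = 1.05 × 0.63 × 7.1 = 4.697 ft³/s
w_2 = (27.0 − 0.0)/2 = 13.5 ft; q_2 = 2.84 × 1.79 × 13.5 = 68.63 ft³/s
w_3 = (32.5 − 14.2)/2 = 9.15 ft; q_3 = 3.39 × 2.89 × 9.15 = 89.64 ft³/s
w_4 = (45.9 − 27.0)/2 = 9.45 ft; q_4 = 2.99 × 2.85 × 9.45 = 80.53 ft³/s
w_5 = (53.1 − 32.5)/2 = 10.3 ft; q_5 = 3.34 × 4.03 × 10.3 = 138.6 ft³/s
w_6 = (59.9 − 45.9)/2 = 7 ft; q_6 = 2.71 × 2.43 × 7 = 46.10 ft³/s
w_7 = (67.9 − 53.1)/2 = 7.4 ft; q_7 = 2.71 × 2.60 × 7.4 = 52.14 ft³/s
w_8 = (88.9 − 59.9)/2 = 14.5 ft; q_8 = 3.46 × 3.18 × 14.5 = 159.5 ft³/s
w_9 = (88.9 − 67.9)/2 = 10.5 ft; q_9 = 2.35 × 0.96 × 10.5 = 23.69 ft³/s
Q = Σ qᵢ = 663.6 ft³/s

664 ft³/s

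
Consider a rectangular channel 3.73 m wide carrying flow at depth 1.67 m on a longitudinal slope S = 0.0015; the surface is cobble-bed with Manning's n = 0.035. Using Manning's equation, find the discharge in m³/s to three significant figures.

A = b·y = 3.73 × 1.67 = 6.229 m²
P = b + 2y = 3.73 + 2×1.67 = 7.070 m
R = A/P = 6.229/7.070 = 0.8811 m
Q = (1/n)·A·R^(2/3)·S^(1/2) = (1/0.035) × 6.229 × 0.8811^(2/3) × 0.0015^(1/2) = 6.335 m³/s

6.33 m³/s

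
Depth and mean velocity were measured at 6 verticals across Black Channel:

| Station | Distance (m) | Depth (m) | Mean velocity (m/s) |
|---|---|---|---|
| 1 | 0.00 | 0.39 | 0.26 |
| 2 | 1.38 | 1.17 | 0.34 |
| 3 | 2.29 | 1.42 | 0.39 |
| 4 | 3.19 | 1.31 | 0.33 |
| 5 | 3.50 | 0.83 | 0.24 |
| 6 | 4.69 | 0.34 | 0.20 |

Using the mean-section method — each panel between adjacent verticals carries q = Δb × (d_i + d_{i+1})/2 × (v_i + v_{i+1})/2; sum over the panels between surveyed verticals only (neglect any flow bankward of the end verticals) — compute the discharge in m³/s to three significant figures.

1.44 m³/s

Panel 1-2: Δb = 1.38 m, d̄ = (0.39+1.17)/2 = 0.78, v̄ = (0.26+0.34)/2 = 0.3 → q = 1.38×0.78×0.3 = 0.3229 m³/s
Panel 2-3: Δb = 0.91 m, d̄ = (1.17+1.42)/2 = 1.295, v̄ = (0.34+0.39)/2 = 0.365 → q = 0.91×1.295×0.365 = 0.4301 m³/s
Panel 3-4: Δb = 0.9 m, d̄ = (1.42+1.31)/2 = 1.365, v̄ = (0.39+0.33)/2 = 0.36 → q = 0.9×1.365×0.36 = 0.4423 m³/s
Panel 4-5: Δb = 0.31 m, d̄ = (1.31+0.83)/2 = 1.07, v̄ = (0.33+0.24)/2 = 0.285 → q = 0.31×1.07×0.285 = 0.09453 m³/s
Panel 5-6: Δb = 1.19 m, d̄ = (0.83+0.34)/2 = 0.585, v̄ = (0.24+0.20)/2 = 0.22 → q = 1.19×0.585×0.22 = 0.1532 m³/s
Q = Σ q = 1.443 m³/s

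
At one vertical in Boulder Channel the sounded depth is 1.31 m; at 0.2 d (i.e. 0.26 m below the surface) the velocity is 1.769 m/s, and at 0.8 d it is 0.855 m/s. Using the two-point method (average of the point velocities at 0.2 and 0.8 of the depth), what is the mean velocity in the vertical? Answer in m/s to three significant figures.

v̄ = (1.769 + 0.855) / 2 = 1.312 m/s

1.31 m/s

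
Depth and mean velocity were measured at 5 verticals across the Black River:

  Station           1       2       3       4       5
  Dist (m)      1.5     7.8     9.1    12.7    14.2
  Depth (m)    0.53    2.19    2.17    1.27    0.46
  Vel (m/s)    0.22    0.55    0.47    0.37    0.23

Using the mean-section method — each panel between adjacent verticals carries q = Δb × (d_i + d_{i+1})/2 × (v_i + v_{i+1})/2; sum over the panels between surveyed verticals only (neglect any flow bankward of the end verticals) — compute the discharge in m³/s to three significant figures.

Panel 1-2: Δb = 6.3 m, d̄ = (0.53+2.19)/2 = 1.36, v̄ = (0.22+0.55)/2 = 0.385 → q = 6.3×1.36×0.385 = 3.299 m³/s
Panel 2-3: Δb = 1.3 m, d̄ = (2.19+2.17)/2 = 2.18, v̄ = (0.55+0.47)/2 = 0.51 → q = 1.3×2.18×0.51 = 1.445 m³/s
Panel 3-4: Δb = 3.6 m, d̄ = (2.17+1.27)/2 = 1.72, v̄ = (0.47+0.37)/2 = 0.42 → q = 3.6×1.72×0.42 = 2.601 m³/s
Panel 4-5: Δb = 1.5 m, d̄ = (1.27+0.46)/2 = 0.865, v̄ = (0.37+0.23)/2 = 0.3 → q = 1.5×0.865×0.3 = 0.3893 m³/s
Q = Σ q = 7.734 m³/s

7.73 m³/s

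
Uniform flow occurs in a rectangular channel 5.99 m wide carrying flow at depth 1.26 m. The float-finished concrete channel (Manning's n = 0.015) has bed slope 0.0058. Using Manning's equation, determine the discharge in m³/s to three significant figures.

35.4 m³/s

A = b·y = 5.99 × 1.26 = 7.547 m²
P = b + 2y = 5.99 + 2×1.26 = 8.510 m
R = A/P = 7.547/8.510 = 0.8869 m
Q = (1/n)·A·R^(2/3)·S^(1/2) = (1/0.015) × 7.547 × 0.8869^(2/3) × 0.0058^(1/2) = 35.37 m³/s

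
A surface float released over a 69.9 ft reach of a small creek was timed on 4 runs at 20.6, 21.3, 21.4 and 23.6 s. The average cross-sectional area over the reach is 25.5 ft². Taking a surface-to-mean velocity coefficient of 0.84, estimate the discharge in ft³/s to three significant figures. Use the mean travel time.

68.9 ft³/s

t̄ = (20.6 + 21.3 + 21.4 + 23.6) / 4 = 21.725 s
v_surface = L / t̄ = 69.9 / 21.725 = 3.217 ft/s
v_mean = 0.84 × 3.217 = 2.703 ft/s
Q = A × v_mean = 25.5 × 2.703 = 68.92 ft³/s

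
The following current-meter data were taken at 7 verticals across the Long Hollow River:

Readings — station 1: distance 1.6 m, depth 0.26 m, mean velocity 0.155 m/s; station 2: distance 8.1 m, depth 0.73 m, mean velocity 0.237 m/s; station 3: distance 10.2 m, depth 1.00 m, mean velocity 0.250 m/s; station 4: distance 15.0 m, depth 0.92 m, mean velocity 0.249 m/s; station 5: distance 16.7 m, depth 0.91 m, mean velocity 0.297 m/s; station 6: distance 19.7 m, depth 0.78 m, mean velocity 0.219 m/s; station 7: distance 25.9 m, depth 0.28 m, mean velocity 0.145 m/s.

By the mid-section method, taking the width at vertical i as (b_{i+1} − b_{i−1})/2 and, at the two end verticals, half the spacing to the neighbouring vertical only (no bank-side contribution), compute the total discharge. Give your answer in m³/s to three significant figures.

4.03 m³/s

w_1 = (8.1 − 1.6)/2 = 3.25 m; q_1 = 0.155 × 0.26 × 3.25 = 0.1310 m³/s
w_2 = (10.2 − 1.6)/2 = 4.3 m; q_2 = 0.237 × 0.73 × 4.3 = 0.7439 m³/s
w_3 = (15.0 − 8.1)/2 = 3.45 m; q_3 = 0.250 × 1.00 × 3.45 = 0.8625 m³/s
w_4 = (16.7 − 10.2)/2 = 3.25 m; q_4 = 0.249 × 0.92 × 3.25 = 0.7445 m³/s
w_5 = (19.7 − 15.0)/2 = 2.35 m; q_5 = 0.297 × 0.91 × 2.35 = 0.6351 m³/s
w_6 = (25.9 − 16.7)/2 = 4.6 m; q_6 = 0.219 × 0.78 × 4.6 = 0.7858 m³/s
w_7 = (25.9 − 19.7)/2 = 3.1 m; q_7 = 0.145 × 0.28 × 3.1 = 0.1259 m³/s
Q = Σ qᵢ = 4.029 m³/s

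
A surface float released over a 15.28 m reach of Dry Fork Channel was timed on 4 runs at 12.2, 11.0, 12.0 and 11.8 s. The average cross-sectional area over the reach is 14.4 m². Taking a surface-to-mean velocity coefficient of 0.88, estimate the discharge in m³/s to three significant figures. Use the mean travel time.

16.5 m³/s

t̄ = (12.2 + 11.0 + 12.0 + 11.8) / 4 = 11.75 s
v_surface = L / t̄ = 15.28 / 11.75 = 1.300 m/s
v_mean = 0.88 × 1.300 = 1.144 m/s
Q = A × v_mean = 14.4 × 1.144 = 16.48 m³/s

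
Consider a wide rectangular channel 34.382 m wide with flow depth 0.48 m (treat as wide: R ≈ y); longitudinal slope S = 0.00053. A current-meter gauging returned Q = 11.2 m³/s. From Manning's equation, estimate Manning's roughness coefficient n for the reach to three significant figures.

0.0208

A = b·y = 34.382 × 0.48 = 16.50 m²
Wide channel: R ≈ y = 0.48 m
n = (1/Q)·A·R^(2/3)·S^(1/2) = (1/11.2) × 16.50 × 0.6130 × 0.02302 = 0.02080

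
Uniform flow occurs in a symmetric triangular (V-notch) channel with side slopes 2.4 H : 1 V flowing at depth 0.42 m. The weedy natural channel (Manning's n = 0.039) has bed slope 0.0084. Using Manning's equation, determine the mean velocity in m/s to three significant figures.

0.787 m/s

A = z·y² = 2.4×0.42² = 0.4234 m²
P = 2y√(1+z²) = 2×0.42×√(1+2.4²) = 2.184 m
R = A/P = 0.4234/2.184 = 0.1938 m
Q = (1/n)·A·R^(2/3)·S^(1/2) = (1/0.039) × 0.4234 × 0.1938^(2/3) × 0.0084^(1/2) = 0.3332 m³/s
V = Q/A = 0.3332/0.4234 = 0.7871 m/s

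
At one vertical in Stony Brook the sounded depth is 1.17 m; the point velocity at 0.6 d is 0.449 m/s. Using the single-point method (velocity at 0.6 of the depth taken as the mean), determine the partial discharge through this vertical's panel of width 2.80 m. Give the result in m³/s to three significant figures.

v̄ = v₀.₆ = 0.449 m/s
q = v̄ × d × w = 0.4490 × 1.17 × 2.80 = 1.471 m³/s

1.47 m³/s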